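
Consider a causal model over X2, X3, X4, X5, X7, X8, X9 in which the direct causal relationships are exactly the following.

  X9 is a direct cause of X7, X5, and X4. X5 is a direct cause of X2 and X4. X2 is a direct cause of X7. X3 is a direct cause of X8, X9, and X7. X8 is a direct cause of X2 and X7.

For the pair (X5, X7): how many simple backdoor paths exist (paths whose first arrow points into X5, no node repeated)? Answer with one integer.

A backdoor path from X5 to X7 is any simple undirected path whose first edge points into X5 (i.e. leaves X5 via a parent).
Parents of X5: {X9}.
Enumerating:
  P1: X5 <- X9 <- X3 -> X8 -> X2 -> X7
  P2: X5 <- X9 <- X3 -> X8 -> X7
  P3: X5 <- X9 <- X3 -> X7
  P4: X5 <- X9 -> X7
That exhausts the simple backdoor paths. Count: 4.

4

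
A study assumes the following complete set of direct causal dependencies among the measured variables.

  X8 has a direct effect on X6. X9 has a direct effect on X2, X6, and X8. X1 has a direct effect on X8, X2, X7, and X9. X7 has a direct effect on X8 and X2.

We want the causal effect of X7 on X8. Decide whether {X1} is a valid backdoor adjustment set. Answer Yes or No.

Backdoor paths from X7 to X8 (paths whose first edge points into X7):
  P1: X7 <- X1 -> X9 -> X8
  P2: X7 <- X1 -> X9 -> X6 <- X8
  P3: X7 <- X1 -> X8
  P4: X7 <- X1 -> X2 <- X9 -> X8
  P5: X7 <- X1 -> X2 <- X9 -> X6 <- X8
Condition 1 (no descendant of X7 in the set): holds — descendants of X7 are {X2, X6, X8}; none are in {X1}.
Condition 2 (every backdoor path blocked by {X1}):
  P1: blocked at fork node X1 ∈ conditioning set.
  P2: blocked at fork node X1 ∈ conditioning set.
  P3: blocked at fork node X1 ∈ conditioning set.
  P4: blocked at fork node X1 ∈ conditioning set.
  P5: blocked at fork node X1 ∈ conditioning set.
{X1} satisfies the backdoor criterion.

Yes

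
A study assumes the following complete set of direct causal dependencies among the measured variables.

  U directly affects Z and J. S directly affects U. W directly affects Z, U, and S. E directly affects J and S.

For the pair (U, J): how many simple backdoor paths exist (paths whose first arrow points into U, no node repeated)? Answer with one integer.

A backdoor path from U to J is any simple undirected path whose first edge points into U (i.e. leaves U via a parent).
Parents of U: {S, W}.
Enumerating:
  P1: U <- W -> S <- E -> J
  P2: U <- S <- E -> J
That exhausts the simple backdoor paths. Count: 2.

2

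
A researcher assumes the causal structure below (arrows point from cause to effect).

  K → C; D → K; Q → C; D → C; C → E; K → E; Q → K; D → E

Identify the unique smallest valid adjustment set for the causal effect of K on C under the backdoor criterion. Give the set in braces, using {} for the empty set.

Variables eligible for adjustment (non-descendants of K, excluding K and C): {D, Q}.
Backdoor paths from K to C:
  P1: K <- Q -> C
  P2: K <- D -> C
  P3: K <- D -> E <- C
The empty set is not sufficient: P1 (K <- Q -> C) has no collider blocking it and no conditioned non-collider, so it is open.
Try {D, Q}:
  P1: blocked at fork node Q ∈ conditioning set.
  P2: blocked at fork node D ∈ conditioning set.
  P3: blocked at fork node D ∈ conditioning set.
{D, Q} contains no descendant of K and blocks every backdoor path.
Every element of {D, Q} is needed (dropping D leaves P2 open; dropping Q leaves P1 open), so no proper subset is valid.
Among all size-2 subsets of the eligible variables, only {D, Q} blocks every backdoor path, so it is the unique smallest valid adjustment set.

{D, Q}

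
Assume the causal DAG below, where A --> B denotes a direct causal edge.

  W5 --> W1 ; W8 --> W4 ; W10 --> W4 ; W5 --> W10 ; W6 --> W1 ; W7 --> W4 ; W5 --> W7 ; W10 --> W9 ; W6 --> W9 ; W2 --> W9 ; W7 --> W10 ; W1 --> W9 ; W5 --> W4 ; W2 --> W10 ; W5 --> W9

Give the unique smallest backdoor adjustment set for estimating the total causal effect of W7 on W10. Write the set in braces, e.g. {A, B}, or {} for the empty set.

Variables eligible for adjustment (non-descendants of W7, excluding W7 and W10): {W1, W2, W5, W6, W8}.
Backdoor paths from W7 to W10:
  P1: W7 <- W5 -> W1 <- W6 -> W9 <- W2 -> W10
  P2: W7 <- W5 -> W1 <- W6 -> W9 <- W10
  P3: W7 <- W5 -> W1 -> W9 <- W2 -> W10
  P4: W7 <- W5 -> W1 -> W9 <- W10
  P5: W7 <- W5 -> W10
  P6: W7 <- W5 -> W4 <- W10
  P7: W7 <- W5 -> W9 <- W2 -> W10
  P8: W7 <- W5 -> W9 <- W10
The empty set is not sufficient: P5 (W7 <- W5 -> W10) has no collider blocking it and no conditioned non-collider, so it is open.
Try {W5}:
  P1: blocked at fork node W5 ∈ conditioning set.
  P2: blocked at fork node W5 ∈ conditioning set.
  P3: blocked at fork node W5 ∈ conditioning set.
  P4: blocked at fork node W5 ∈ conditioning set.
  P5: blocked at fork node W5 ∈ conditioning set.
  P6: blocked at fork node W5 ∈ conditioning set.
  P7: blocked at fork node W5 ∈ conditioning set.
  P8: blocked at fork node W5 ∈ conditioning set.
{W5} contains no descendant of W7 and blocks every backdoor path.
No other singleton works — e.g. {W8} leaves P5 open — so {W5} is the unique smallest valid adjustment set.

{W5}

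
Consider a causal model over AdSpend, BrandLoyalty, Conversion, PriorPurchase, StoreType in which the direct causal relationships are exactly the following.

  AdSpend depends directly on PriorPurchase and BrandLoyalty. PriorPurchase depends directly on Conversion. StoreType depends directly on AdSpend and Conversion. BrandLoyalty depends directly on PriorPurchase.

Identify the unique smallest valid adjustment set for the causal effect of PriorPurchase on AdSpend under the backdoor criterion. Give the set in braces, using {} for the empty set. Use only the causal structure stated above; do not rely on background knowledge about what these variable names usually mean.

{}

Variables eligible for adjustment (non-descendants of PriorPurchase, excluding PriorPurchase and AdSpend): {Conversion}.
Backdoor paths from PriorPurchase to AdSpend:
  P1: PriorPurchase <- Conversion -> StoreType <- AdSpend
Each backdoor path contains an unconditioned collider, so every path is already blocked with the empty conditioning set:
  P1: blocked at collider StoreType (neither it nor any descendant is in the conditioning set).
The empty set is therefore the unique smallest valid set.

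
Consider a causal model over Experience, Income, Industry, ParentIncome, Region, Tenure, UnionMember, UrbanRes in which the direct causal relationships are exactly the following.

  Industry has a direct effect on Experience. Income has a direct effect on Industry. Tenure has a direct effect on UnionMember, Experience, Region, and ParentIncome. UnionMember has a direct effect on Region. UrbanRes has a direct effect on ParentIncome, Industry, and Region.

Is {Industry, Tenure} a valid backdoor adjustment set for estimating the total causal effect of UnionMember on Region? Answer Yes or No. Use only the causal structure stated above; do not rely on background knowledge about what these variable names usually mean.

Yes

Backdoor paths from UnionMember to Region (paths whose first edge points into UnionMember):
  P1: UnionMember <- Tenure -> ParentIncome <- UrbanRes -> Region
  P2: UnionMember <- Tenure -> Experience <- Industry <- UrbanRes -> Region
  P3: UnionMember <- Tenure -> Region
Condition 1 (no descendant of UnionMember in the set): holds — descendants of UnionMember are {Region}; none are in {Industry, Tenure}.
Condition 2 (every backdoor path blocked by {Industry, Tenure}):
  P1: blocked at fork node Tenure ∈ conditioning set.
  P2: blocked at fork node Tenure ∈ conditioning set.
  P3: blocked at fork node Tenure ∈ conditioning set.
{Industry, Tenure} satisfies the backdoor criterion.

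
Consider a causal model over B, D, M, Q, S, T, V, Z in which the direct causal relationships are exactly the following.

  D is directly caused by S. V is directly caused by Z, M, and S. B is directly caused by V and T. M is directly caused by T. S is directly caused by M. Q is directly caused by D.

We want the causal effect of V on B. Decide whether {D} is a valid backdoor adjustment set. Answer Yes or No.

Backdoor paths from V to B (paths whose first edge points into V):
  P1: V <- M <- T -> B
  P2: V <- S <- M <- T -> B
Condition 1 (no descendant of V in the set): holds — descendants of V are {B}; none are in {D}.
Condition 2 (every backdoor path blocked by {D}):
  P1: open — no interior node is in the conditioning set.
  P2: open — no interior node is in the conditioning set.
{D} does not satisfy the backdoor criterion.

No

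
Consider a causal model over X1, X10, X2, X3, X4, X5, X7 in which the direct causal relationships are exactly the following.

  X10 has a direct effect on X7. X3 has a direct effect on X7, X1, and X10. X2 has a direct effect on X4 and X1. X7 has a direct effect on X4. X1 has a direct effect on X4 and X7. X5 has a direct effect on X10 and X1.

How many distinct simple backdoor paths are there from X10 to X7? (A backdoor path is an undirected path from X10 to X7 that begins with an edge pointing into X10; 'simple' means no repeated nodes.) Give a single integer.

8

A backdoor path from X10 to X7 is any simple undirected path whose first edge points into X10 (i.e. leaves X10 via a parent).
Parents of X10: {X3, X5}.
Enumerating:
  P1: X10 <- X5 -> X1 <- X3 -> X7
  P2: X10 <- X5 -> X1 <- X2 -> X4 <- X7
  P3: X10 <- X5 -> X1 -> X7
  P4: X10 <- X5 -> X1 -> X4 <- X7
  P5: X10 <- X3 -> X1 <- X2 -> X4 <- X7
  P6: X10 <- X3 -> X1 -> X7
  P7: X10 <- X3 -> X1 -> X4 <- X7
  P8: X10 <- X3 -> X7
That exhausts the simple backdoor paths. Count: 8.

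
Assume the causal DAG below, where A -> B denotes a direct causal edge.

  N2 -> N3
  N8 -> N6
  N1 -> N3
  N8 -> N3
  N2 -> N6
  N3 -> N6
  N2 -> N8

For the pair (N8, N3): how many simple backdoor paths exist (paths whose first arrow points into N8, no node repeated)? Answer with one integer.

A backdoor path from N8 to N3 is any simple undirected path whose first edge points into N8 (i.e. leaves N8 via a parent).
Parents of N8: {N2}.
Enumerating:
  P1: N8 <- N2 -> N3
  P2: N8 <- N2 -> N6 <- N3
That exhausts the simple backdoor paths. Count: 2.

2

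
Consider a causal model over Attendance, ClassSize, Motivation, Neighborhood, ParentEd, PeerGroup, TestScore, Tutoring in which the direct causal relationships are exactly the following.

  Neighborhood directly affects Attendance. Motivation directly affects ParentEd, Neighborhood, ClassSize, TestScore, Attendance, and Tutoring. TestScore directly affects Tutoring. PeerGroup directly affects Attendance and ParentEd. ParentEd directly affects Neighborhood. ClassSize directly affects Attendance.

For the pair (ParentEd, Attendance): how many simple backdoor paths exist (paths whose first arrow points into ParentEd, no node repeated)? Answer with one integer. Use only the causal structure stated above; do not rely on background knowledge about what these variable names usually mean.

4

A backdoor path from ParentEd to Attendance is any simple undirected path whose first edge points into ParentEd (i.e. leaves ParentEd via a parent).
Parents of ParentEd: {Motivation, PeerGroup}.
Enumerating:
  P1: ParentEd <- Motivation -> ClassSize -> Attendance
  P2: ParentEd <- Motivation -> Neighborhood -> Attendance
  P3: ParentEd <- Motivation -> Attendance
  P4: ParentEd <- PeerGroup -> Attendance
That exhausts the simple backdoor paths. Count: 4.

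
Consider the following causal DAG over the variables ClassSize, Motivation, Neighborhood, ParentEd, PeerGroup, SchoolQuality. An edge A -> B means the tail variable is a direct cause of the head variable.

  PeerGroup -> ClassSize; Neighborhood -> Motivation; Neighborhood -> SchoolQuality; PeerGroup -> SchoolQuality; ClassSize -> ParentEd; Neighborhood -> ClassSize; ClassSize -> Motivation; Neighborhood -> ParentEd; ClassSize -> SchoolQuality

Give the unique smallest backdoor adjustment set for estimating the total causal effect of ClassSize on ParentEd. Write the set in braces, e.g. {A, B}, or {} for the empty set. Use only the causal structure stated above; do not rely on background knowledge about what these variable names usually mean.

{Neighborhood}

Variables eligible for adjustment (non-descendants of ClassSize, excluding ClassSize and ParentEd): {Neighborhood, PeerGroup}.
Backdoor paths from ClassSize to ParentEd:
  P1: ClassSize <- PeerGroup -> SchoolQuality <- Neighborhood -> ParentEd
  P2: ClassSize <- Neighborhood -> ParentEd
The empty set is not sufficient: P2 (ClassSize <- Neighborhood -> ParentEd) has no collider blocking it and no conditioned non-collider, so it is open.
Try {Neighborhood}:
  P1: blocked at collider SchoolQuality (neither it nor any descendant is in the conditioning set).
  P2: blocked at fork node Neighborhood ∈ conditioning set.
{Neighborhood} contains no descendant of ClassSize and blocks every backdoor path.
No other singleton works — e.g. {PeerGroup} leaves P2 open — so {Neighborhood} is the unique smallest valid adjustment set.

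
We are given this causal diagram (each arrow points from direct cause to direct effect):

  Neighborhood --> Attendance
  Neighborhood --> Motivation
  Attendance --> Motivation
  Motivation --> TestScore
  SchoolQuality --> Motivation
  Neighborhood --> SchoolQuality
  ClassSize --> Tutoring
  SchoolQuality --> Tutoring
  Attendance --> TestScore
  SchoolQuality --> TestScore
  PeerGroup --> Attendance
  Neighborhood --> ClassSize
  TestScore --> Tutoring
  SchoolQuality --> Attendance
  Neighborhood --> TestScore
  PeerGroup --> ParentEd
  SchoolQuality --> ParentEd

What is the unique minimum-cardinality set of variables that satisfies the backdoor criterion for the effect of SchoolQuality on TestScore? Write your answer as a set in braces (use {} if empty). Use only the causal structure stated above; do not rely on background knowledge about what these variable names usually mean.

{Neighborhood}

Variables eligible for adjustment (non-descendants of SchoolQuality, excluding SchoolQuality and TestScore): {ClassSize, Neighborhood, PeerGroup}.
Backdoor paths from SchoolQuality to TestScore:
  P1: SchoolQuality <- Neighborhood -> ClassSize -> Tutoring <- TestScore
  P2: SchoolQuality <- Neighborhood -> Attendance -> Motivation -> TestScore
  P3: SchoolQuality <- Neighborhood -> Attendance -> TestScore
  P4: SchoolQuality <- Neighborhood -> Motivation <- Attendance -> TestScore
  P5: SchoolQuality <- Neighborhood -> Motivation -> TestScore
  P6: SchoolQuality <- Neighborhood -> TestScore
The empty set is not sufficient: P2 (SchoolQuality <- Neighborhood -> Attendance -> Motivation -> TestScore) has no collider blocking it and no conditioned non-collider, so it is open.
Try {Neighborhood}:
  P1: blocked at fork node Neighborhood ∈ conditioning set.
  P2: blocked at fork node Neighborhood ∈ conditioning set.
  P3: blocked at fork node Neighborhood ∈ conditioning set.
  P4: blocked at fork node Neighborhood ∈ conditioning set.
  P5: blocked at fork node Neighborhood ∈ conditioning set.
  P6: blocked at fork node Neighborhood ∈ conditioning set.
{Neighborhood} contains no descendant of SchoolQuality and blocks every backdoor path.
No other singleton works — e.g. {PeerGroup} leaves P2 open — so {Neighborhood} is the unique smallest valid adjustment set.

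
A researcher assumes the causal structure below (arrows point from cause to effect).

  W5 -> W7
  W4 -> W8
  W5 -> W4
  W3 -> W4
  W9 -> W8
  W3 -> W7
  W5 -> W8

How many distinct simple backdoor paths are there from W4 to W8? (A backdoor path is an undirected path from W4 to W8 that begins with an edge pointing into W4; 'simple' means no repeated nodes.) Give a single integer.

2

A backdoor path from W4 to W8 is any simple undirected path whose first edge points into W4 (i.e. leaves W4 via a parent).
Parents of W4: {W3, W5}.
Enumerating:
  P1: W4 <- W5 -> W8
  P2: W4 <- W3 -> W7 <- W5 -> W8
That exhausts the simple backdoor paths. Count: 2.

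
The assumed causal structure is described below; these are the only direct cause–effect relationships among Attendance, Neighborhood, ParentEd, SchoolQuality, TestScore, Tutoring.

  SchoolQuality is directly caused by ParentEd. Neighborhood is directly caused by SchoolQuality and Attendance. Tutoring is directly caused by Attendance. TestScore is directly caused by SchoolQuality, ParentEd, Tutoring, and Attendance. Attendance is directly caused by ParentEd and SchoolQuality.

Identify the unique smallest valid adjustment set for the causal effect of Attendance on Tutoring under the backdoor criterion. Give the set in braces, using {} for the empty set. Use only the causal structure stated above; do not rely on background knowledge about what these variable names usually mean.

{}

Variables eligible for adjustment (non-descendants of Attendance, excluding Attendance and Tutoring): {ParentEd, SchoolQuality}.
Backdoor paths from Attendance to Tutoring:
  P1: Attendance <- ParentEd -> SchoolQuality -> TestScore <- Tutoring
  P2: Attendance <- ParentEd -> TestScore <- Tutoring
  P3: Attendance <- SchoolQuality <- ParentEd -> TestScore <- Tutoring
  P4: Attendance <- SchoolQuality -> TestScore <- Tutoring
Each backdoor path contains an unconditioned collider, so every path is already blocked with the empty conditioning set:
  P1: blocked at collider TestScore (neither it nor any descendant is in the conditioning set).
  P2: blocked at collider TestScore (neither it nor any descendant is in the conditioning set).
  P3: blocked at collider TestScore (neither it nor any descendant is in the conditioning set).
  P4: blocked at collider TestScore (neither it nor any descendant is in the conditioning set).
The empty set is therefore the unique smallest valid set.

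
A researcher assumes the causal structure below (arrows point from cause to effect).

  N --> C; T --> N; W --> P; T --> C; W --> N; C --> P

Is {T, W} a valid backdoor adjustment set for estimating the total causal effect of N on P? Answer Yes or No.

Backdoor paths from N to P (paths whose first edge points into N):
  P1: N <- W -> P
  P2: N <- T -> C -> P
Condition 1 (no descendant of N in the set): holds — descendants of N are {C, P}; none are in {T, W}.
Condition 2 (every backdoor path blocked by {T, W}):
  P1: blocked at fork node W ∈ conditioning set.
  P2: blocked at fork node T ∈ conditioning set.
{T, W} satisfies the backdoor criterion.

Yes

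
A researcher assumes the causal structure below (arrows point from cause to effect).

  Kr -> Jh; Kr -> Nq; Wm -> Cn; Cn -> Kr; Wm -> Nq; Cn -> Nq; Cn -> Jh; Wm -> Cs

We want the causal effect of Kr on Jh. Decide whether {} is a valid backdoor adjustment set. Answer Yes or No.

No

Backdoor paths from Kr to Jh (paths whose first edge points into Kr):
  P1: Kr <- Cn -> Jh
Condition 1 (no descendant of Kr in the set): holds — descendants of Kr are {Jh, Nq}; none are in {}.
Condition 2 (every backdoor path blocked by {}):
  P1: open — no interior node is in the conditioning set.
{} does not satisfy the backdoor criterion.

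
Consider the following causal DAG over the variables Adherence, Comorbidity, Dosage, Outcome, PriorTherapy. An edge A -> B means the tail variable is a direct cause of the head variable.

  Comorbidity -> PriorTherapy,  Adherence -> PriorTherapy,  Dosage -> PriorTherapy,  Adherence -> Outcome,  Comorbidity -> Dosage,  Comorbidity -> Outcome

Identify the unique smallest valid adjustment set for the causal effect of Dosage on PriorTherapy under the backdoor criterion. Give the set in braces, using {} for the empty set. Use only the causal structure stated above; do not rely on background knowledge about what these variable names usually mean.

Variables eligible for adjustment (non-descendants of Dosage, excluding Dosage and PriorTherapy): {Adherence, Comorbidity, Outcome}.
Backdoor paths from Dosage to PriorTherapy:
  P1: Dosage <- Comorbidity -> Outcome <- Adherence -> PriorTherapy
  P2: Dosage <- Comorbidity -> PriorTherapy
The empty set is not sufficient: P2 (Dosage <- Comorbidity -> PriorTherapy) has no collider blocking it and no conditioned non-collider, so it is open.
Try {Comorbidity}:
  P1: blocked at fork node Comorbidity ∈ conditioning set.
  P2: blocked at fork node Comorbidity ∈ conditioning set.
{Comorbidity} contains no descendant of Dosage and blocks every backdoor path.
No other singleton works — e.g. {Adherence} leaves P2 open — so {Comorbidity} is the unique smallest valid adjustment set.

{Comorbidity}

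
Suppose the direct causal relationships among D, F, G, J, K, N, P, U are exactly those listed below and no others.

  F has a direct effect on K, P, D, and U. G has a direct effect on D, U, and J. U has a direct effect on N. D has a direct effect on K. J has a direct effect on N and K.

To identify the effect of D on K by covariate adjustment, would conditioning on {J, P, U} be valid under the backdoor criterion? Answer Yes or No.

No

Backdoor paths from D to K (paths whose first edge points into D):
  P1: D <- F -> K
  P2: D <- F -> U <- G -> J -> K
  P3: D <- F -> U -> N <- J -> K
  P4: D <- G -> J -> K
  P5: D <- G -> J -> N <- U <- F -> K
  P6: D <- G -> U <- F -> K
  P7: D <- G -> U -> N <- J -> K
Condition 1 (no descendant of D in the set): holds — descendants of D are {K}; none are in {J, P, U}.
Condition 2 (every backdoor path blocked by {J, P, U}):
  P1: open — no interior node is in the conditioning set.
  P2: blocked at chain node J ∈ conditioning set.
  P3: blocked at chain node U ∈ conditioning set.
  P4: blocked at chain node J ∈ conditioning set.
  P5: blocked at chain node J ∈ conditioning set.
  P6: open — collider(s) U are conditioned on (or have a conditioned descendant) and no non-collider on the path is in the set.
  P7: blocked at chain node U ∈ conditioning set.
{J, P, U} does not satisfy the backdoor criterion.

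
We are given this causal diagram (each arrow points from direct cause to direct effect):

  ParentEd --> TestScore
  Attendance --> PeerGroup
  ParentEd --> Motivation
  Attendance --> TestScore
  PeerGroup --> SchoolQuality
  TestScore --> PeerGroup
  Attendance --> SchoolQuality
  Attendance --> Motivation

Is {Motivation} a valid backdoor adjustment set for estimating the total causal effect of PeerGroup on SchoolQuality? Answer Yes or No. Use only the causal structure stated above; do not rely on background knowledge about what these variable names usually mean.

Backdoor paths from PeerGroup to SchoolQuality (paths whose first edge points into PeerGroup):
  P1: PeerGroup <- Attendance -> SchoolQuality
  P2: PeerGroup <- TestScore <- ParentEd -> Motivation <- Attendance -> SchoolQuality
  P3: PeerGroup <- TestScore <- Attendance -> SchoolQuality
Condition 1 (no descendant of PeerGroup in the set): holds — descendants of PeerGroup are {SchoolQuality}; none are in {Motivation}.
Condition 2 (every backdoor path blocked by {Motivation}):
  P1: open — no interior node is in the conditioning set.
  P2: open — collider(s) Motivation are conditioned on (or have a conditioned descendant) and no non-collider on the path is in the set.
  P3: open — no interior node is in the conditioning set.
{Motivation} does not satisfy the backdoor criterion.

No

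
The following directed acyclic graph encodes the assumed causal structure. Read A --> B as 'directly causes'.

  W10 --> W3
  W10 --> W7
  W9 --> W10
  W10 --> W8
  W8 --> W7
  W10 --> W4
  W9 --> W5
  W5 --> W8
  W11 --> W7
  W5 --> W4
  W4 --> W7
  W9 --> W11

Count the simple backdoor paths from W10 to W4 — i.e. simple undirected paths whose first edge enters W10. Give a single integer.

A backdoor path from W10 to W4 is any simple undirected path whose first edge points into W10 (i.e. leaves W10 via a parent).
Parents of W10: {W9}.
Enumerating:
  P1: W10 <- W9 -> W11 -> W7 <- W8 <- W5 -> W4
  P2: W10 <- W9 -> W11 -> W7 <- W4
  P3: W10 <- W9 -> W5 -> W8 -> W7 <- W4
  P4: W10 <- W9 -> W5 -> W4
That exhausts the simple backdoor paths. Count: 4.

4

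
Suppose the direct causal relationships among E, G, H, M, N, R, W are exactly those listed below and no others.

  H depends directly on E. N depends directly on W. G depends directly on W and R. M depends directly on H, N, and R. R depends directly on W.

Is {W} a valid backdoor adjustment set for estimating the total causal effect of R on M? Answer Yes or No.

Backdoor paths from R to M (paths whose first edge points into R):
  P1: R <- W -> N -> M
Condition 1 (no descendant of R in the set): holds — descendants of R are {G, M}; none are in {W}.
Condition 2 (every backdoor path blocked by {W}):
  P1: blocked at fork node W ∈ conditioning set.
{W} satisfies the backdoor criterion.

Yes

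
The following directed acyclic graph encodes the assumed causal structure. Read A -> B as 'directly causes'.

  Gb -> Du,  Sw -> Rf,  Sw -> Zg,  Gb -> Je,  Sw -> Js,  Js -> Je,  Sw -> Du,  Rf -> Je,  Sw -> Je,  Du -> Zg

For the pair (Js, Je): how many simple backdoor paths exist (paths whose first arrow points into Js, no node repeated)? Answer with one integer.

4

A backdoor path from Js to Je is any simple undirected path whose first edge points into Js (i.e. leaves Js via a parent).
Parents of Js: {Sw}.
Enumerating:
  P1: Js <- Sw -> Du <- Gb -> Je
  P2: Js <- Sw -> Rf -> Je
  P3: Js <- Sw -> Je
  P4: Js <- Sw -> Zg <- Du <- Gb -> Je
That exhausts the simple backdoor paths. Count: 4.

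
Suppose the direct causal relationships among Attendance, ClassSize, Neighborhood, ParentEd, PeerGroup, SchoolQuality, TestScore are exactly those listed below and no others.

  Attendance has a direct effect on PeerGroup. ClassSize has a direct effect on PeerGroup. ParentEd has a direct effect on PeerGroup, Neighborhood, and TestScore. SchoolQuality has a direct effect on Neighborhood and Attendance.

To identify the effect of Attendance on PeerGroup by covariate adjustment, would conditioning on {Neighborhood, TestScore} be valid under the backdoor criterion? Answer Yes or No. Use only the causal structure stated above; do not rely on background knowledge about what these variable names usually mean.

Backdoor paths from Attendance to PeerGroup (paths whose first edge points into Attendance):
  P1: Attendance <- SchoolQuality -> Neighborhood <- ParentEd -> PeerGroup
Condition 1 (no descendant of Attendance in the set): holds — descendants of Attendance are {PeerGroup}; none are in {Neighborhood, TestScore}.
Condition 2 (every backdoor path blocked by {Neighborhood, TestScore}):
  P1: open — collider(s) Neighborhood are conditioned on (or have a conditioned descendant) and no non-collider on the path is in the set.
{Neighborhood, TestScore} does not satisfy the backdoor criterion.

No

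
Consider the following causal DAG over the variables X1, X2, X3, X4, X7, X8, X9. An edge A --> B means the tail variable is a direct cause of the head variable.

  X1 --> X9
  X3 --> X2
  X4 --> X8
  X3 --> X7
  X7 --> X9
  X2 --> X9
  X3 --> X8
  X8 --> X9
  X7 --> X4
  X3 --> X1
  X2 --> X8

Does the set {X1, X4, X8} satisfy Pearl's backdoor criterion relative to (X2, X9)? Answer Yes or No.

No

Backdoor paths from X2 to X9 (paths whose first edge points into X2):
  P1: X2 <- X3 -> X7 -> X4 -> X8 -> X9
  P2: X2 <- X3 -> X7 -> X9
  P3: X2 <- X3 -> X8 <- X4 <- X7 -> X9
  P4: X2 <- X3 -> X8 -> X9
  P5: X2 <- X3 -> X1 -> X9
Condition 1 (no descendant of X2 in the set): FAILS — X8 is a descendant of X2.
Condition 2 (every backdoor path blocked by {X1, X4, X8}):
  P1: blocked at chain node X4 ∈ conditioning set.
  P2: open — no interior node is in the conditioning set.
  P3: blocked at chain node X4 ∈ conditioning set.
  P4: blocked at chain node X8 ∈ conditioning set.
  P5: blocked at chain node X1 ∈ conditioning set.
{X1, X4, X8} does not satisfy the backdoor criterion.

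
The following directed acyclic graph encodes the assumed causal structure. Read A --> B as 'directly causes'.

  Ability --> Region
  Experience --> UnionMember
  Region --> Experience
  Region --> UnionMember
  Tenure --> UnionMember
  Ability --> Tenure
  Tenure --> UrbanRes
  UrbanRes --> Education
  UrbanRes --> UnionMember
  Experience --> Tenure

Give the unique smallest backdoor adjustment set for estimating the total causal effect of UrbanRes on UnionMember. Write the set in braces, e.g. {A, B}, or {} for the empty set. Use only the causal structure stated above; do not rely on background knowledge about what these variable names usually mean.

Variables eligible for adjustment (non-descendants of UrbanRes, excluding UrbanRes and UnionMember): {Ability, Experience, Region, Tenure}.
Backdoor paths from UrbanRes to UnionMember:
  P1: UrbanRes <- Tenure <- Ability -> Region -> Experience -> UnionMember
  P2: UrbanRes <- Tenure <- Ability -> Region -> UnionMember
  P3: UrbanRes <- Tenure <- Experience <- Region -> UnionMember
  P4: UrbanRes <- Tenure <- Experience -> UnionMember
  P5: UrbanRes <- Tenure -> UnionMember
The empty set is not sufficient: P1 (UrbanRes <- Tenure <- Ability -> Region -> Experience -> UnionMember) has no collider blocking it and no conditioned non-collider, so it is open.
Try {Tenure}:
  P1: blocked at chain node Tenure ∈ conditioning set.
  P2: blocked at chain node Tenure ∈ conditioning set.
  P3: blocked at chain node Tenure ∈ conditioning set.
  P4: blocked at chain node Tenure ∈ conditioning set.
  P5: blocked at fork node Tenure ∈ conditioning set.
{Tenure} contains no descendant of UrbanRes and blocks every backdoor path.
No other singleton works — e.g. {Ability} leaves P3 open — so {Tenure} is the unique smallest valid adjustment set.

{Tenure}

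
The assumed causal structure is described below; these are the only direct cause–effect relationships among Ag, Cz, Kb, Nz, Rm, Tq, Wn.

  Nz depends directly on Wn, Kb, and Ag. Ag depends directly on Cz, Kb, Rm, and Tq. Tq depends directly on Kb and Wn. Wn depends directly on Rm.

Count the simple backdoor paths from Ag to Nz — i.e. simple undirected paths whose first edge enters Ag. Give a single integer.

A backdoor path from Ag to Nz is any simple undirected path whose first edge points into Ag (i.e. leaves Ag via a parent).
Parents of Ag: {Cz, Kb, Rm, Tq}.
Enumerating:
  P1: Ag <- Kb -> Tq <- Wn -> Nz
  P2: Ag <- Kb -> Nz
  P3: Ag <- Rm -> Wn -> Tq <- Kb -> Nz
  P4: Ag <- Rm -> Wn -> Nz
  P5: Ag <- Tq <- Kb -> Nz
  P6: Ag <- Tq <- Wn -> Nz
That exhausts the simple backdoor paths. Count: 6.

6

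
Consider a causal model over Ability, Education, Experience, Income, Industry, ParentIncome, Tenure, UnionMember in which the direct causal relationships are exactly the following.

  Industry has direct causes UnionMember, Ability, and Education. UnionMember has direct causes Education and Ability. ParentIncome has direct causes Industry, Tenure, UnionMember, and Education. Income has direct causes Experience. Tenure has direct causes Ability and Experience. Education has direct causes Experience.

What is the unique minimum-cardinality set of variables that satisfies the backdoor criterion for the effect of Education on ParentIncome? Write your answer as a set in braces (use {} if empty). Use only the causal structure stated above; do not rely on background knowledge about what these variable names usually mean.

{Experience}

Variables eligible for adjustment (non-descendants of Education, excluding Education and ParentIncome): {Ability, Experience, Income, Tenure}.
Backdoor paths from Education to ParentIncome:
  P1: Education <- Experience -> Tenure <- Ability -> UnionMember -> Industry -> ParentIncome
  P2: Education <- Experience -> Tenure <- Ability -> UnionMember -> ParentIncome
  P3: Education <- Experience -> Tenure <- Ability -> Industry <- UnionMember -> ParentIncome
  P4: Education <- Experience -> Tenure <- Ability -> Industry -> ParentIncome
  P5: Education <- Experience -> Tenure -> ParentIncome
The empty set is not sufficient: P5 (Education <- Experience -> Tenure -> ParentIncome) has no collider blocking it and no conditioned non-collider, so it is open.
Try {Experience}:
  P1: blocked at fork node Experience ∈ conditioning set.
  P2: blocked at fork node Experience ∈ conditioning set.
  P3: blocked at fork node Experience ∈ conditioning set.
  P4: blocked at fork node Experience ∈ conditioning set.
  P5: blocked at fork node Experience ∈ conditioning set.
{Experience} contains no descendant of Education and blocks every backdoor path.
No other singleton works — e.g. {Ability} leaves P5 open — so {Experience} is the unique smallest valid adjustment set.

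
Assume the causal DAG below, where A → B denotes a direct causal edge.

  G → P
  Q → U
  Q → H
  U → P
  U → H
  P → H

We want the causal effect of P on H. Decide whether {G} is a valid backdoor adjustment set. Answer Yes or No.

No

Backdoor paths from P to H (paths whose first edge points into P):
  P1: P <- U <- Q -> H
  P2: P <- U -> H
Condition 1 (no descendant of P in the set): holds — descendants of P are {H}; none are in {G}.
Condition 2 (every backdoor path blocked by {G}):
  P1: open — no interior node is in the conditioning set.
  P2: open — no interior node is in the conditioning set.
{G} does not satisfy the backdoor criterion.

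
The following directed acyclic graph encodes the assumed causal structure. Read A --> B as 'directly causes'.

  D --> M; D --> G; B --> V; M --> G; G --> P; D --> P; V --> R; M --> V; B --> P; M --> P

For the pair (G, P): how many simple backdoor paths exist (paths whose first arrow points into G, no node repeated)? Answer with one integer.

6

A backdoor path from G to P is any simple undirected path whose first edge points into G (i.e. leaves G via a parent).
Parents of G: {D, M}.
Enumerating:
  P1: G <- D -> M -> V <- B -> P
  P2: G <- D -> M -> P
  P3: G <- D -> P
  P4: G <- M <- D -> P
  P5: G <- M -> V <- B -> P
  P6: G <- M -> P
That exhausts the simple backdoor paths. Count: 6.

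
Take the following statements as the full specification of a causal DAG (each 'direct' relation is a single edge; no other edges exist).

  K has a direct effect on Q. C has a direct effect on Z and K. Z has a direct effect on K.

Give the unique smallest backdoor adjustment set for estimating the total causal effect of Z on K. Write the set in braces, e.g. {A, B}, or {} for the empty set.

{C}

Variables eligible for adjustment (non-descendants of Z, excluding Z and K): {C}.
Backdoor paths from Z to K:
  P1: Z <- C -> K
The empty set is not sufficient: P1 (Z <- C -> K) has no collider blocking it and no conditioned non-collider, so it is open.
Try {C}:
  P1: blocked at fork node C ∈ conditioning set.
{C} contains no descendant of Z and blocks every backdoor path.
{C} is the unique smallest valid adjustment set.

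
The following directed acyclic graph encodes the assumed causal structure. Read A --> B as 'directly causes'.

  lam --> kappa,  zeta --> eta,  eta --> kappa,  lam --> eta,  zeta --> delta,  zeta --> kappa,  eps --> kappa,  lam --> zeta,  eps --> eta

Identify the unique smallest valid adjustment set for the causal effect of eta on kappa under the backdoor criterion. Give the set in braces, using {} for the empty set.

Variables eligible for adjustment (non-descendants of eta, excluding eta and kappa): {delta, eps, lam, zeta}.
Backdoor paths from eta to kappa:
  P1: eta <- lam -> zeta -> kappa
  P2: eta <- lam -> kappa
  P3: eta <- zeta <- lam -> kappa
  P4: eta <- zeta -> kappa
  P5: eta <- eps -> kappa
The empty set is not sufficient: P1 (eta <- lam -> zeta -> kappa) has no collider blocking it and no conditioned non-collider, so it is open.
Try {eps, lam, zeta}:
  P1: blocked at fork node lam ∈ conditioning set.
  P2: blocked at fork node lam ∈ conditioning set.
  P3: blocked at chain node zeta ∈ conditioning set.
  P4: blocked at fork node zeta ∈ conditioning set.
  P5: blocked at fork node eps ∈ conditioning set.
{eps, lam, zeta} contains no descendant of eta and blocks every backdoor path.
Every element of {eps, lam, zeta} is needed (dropping eps leaves P5 open; dropping lam leaves P2 open; dropping zeta leaves P4 open), so no proper subset is valid.
Among all size-3 subsets of the eligible variables, only {eps, lam, zeta} blocks every backdoor path, so it is the unique smallest valid adjustment set.

{eps, lam, zeta}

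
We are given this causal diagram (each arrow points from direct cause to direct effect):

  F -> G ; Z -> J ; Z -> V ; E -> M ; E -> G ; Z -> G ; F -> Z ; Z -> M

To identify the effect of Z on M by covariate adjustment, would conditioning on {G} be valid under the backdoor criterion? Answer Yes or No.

Backdoor paths from Z to M (paths whose first edge points into Z):
  P1: Z <- F -> G <- E -> M
Condition 1 (no descendant of Z in the set): FAILS — G is a descendant of Z.
Condition 2 (every backdoor path blocked by {G}):
  P1: open — collider(s) G are conditioned on (or have a conditioned descendant) and no non-collider on the path is in the set.
{G} does not satisfy the backdoor criterion.

No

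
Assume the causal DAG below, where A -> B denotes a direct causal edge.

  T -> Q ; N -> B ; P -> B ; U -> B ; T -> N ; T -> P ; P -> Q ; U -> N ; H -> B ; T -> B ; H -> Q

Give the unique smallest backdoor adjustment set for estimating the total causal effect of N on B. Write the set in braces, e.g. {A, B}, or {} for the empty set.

Variables eligible for adjustment (non-descendants of N, excluding N and B): {H, P, Q, T, U}.
Backdoor paths from N to B:
  P1: N <- U -> B
  P2: N <- T -> P -> Q <- H -> B
  P3: N <- T -> P -> B
  P4: N <- T -> Q <- P -> B
  P5: N <- T -> Q <- H -> B
  P6: N <- T -> B
The empty set is not sufficient: P1 (N <- U -> B) has no collider blocking it and no conditioned non-collider, so it is open.
Try {T, U}:
  P1: blocked at fork node U ∈ conditioning set.
  P2: blocked at fork node T ∈ conditioning set.
  P3: blocked at fork node T ∈ conditioning set.
  P4: blocked at fork node T ∈ conditioning set.
  P5: blocked at fork node T ∈ conditioning set.
  P6: blocked at fork node T ∈ conditioning set.
{T, U} contains no descendant of N and blocks every backdoor path.
Every element of {T, U} is needed (dropping T leaves P3 open; dropping U leaves P1 open), so no proper subset is valid.
Among all size-2 subsets of the eligible variables, only {T, U} blocks every backdoor path, so it is the unique smallest valid adjustment set.

{T, U}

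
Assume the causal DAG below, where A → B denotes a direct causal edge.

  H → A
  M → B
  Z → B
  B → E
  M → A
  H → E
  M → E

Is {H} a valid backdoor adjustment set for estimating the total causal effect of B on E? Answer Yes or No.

Backdoor paths from B to E (paths whose first edge points into B):
  P1: B <- M -> E
  P2: B <- M -> A <- H -> E
Condition 1 (no descendant of B in the set): holds — descendants of B are {E}; none are in {H}.
Condition 2 (every backdoor path blocked by {H}):
  P1: open — no interior node is in the conditioning set.
  P2: blocked at collider A (neither it nor any descendant is in the conditioning set).
{H} does not satisfy the backdoor criterion.

No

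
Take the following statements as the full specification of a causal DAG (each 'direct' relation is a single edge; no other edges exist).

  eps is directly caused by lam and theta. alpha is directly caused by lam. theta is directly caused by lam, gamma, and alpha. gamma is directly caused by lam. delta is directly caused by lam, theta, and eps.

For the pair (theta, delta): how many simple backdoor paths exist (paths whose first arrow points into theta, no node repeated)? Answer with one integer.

A backdoor path from theta to delta is any simple undirected path whose first edge points into theta (i.e. leaves theta via a parent).
Parents of theta: {alpha, gamma, lam}.
Enumerating:
  P1: theta <- lam -> eps -> delta
  P2: theta <- lam -> delta
  P3: theta <- alpha <- lam -> eps -> delta
  P4: theta <- alpha <- lam -> delta
  P5: theta <- gamma <- lam -> eps -> delta
  P6: theta <- gamma <- lam -> delta
That exhausts the simple backdoor paths. Count: 6.

6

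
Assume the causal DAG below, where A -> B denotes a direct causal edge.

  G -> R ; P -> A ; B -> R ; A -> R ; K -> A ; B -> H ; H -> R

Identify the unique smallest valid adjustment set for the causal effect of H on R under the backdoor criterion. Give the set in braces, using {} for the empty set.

{B}

Variables eligible for adjustment (non-descendants of H, excluding H and R): {A, B, G, K, P}.
Backdoor paths from H to R:
  P1: H <- B -> R
The empty set is not sufficient: P1 (H <- B -> R) has no collider blocking it and no conditioned non-collider, so it is open.
Try {B}:
  P1: blocked at fork node B ∈ conditioning set.
{B} contains no descendant of H and blocks every backdoor path.
No other singleton works — e.g. {P} leaves P1 open — so {B} is the unique smallest valid adjustment set.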